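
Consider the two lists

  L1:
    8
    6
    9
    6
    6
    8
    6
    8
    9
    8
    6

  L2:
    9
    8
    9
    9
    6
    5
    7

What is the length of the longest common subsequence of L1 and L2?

Taking 8 at L1[1]=L2[2] → 9 at L1[3]=L2[3] → 9 at L1[9]=L2[4] → 6 at L1[11]=L2[5] gives a common subsequence of length 4. Since dp[11][7] = 4, nothing longer is possible.

4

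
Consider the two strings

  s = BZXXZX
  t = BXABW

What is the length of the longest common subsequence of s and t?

2

Taking B at s[1]=t[1] → X at s[3]=t[2] gives a common subsequence of length 2, and the DP table's final entry dp[6][5] is also 2, so no common subsequence is longer.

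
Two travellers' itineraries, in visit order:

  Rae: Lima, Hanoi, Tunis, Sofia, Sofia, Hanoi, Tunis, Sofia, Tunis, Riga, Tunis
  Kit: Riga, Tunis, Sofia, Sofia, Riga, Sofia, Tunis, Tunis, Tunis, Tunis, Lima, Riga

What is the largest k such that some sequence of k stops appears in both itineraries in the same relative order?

6

One common subsequence of length 6: Tunis at Rae[3]=Kit[2] → Sofia at Rae[4]=Kit[4] → Sofia at Rae[5]=Kit[6] → Tunis at Rae[7]=Kit[9] → Tunis at Rae[9]=Kit[10] → Riga at Rae[10]=Kit[12]. dp[11][12] = 6 confirms this is the maximum.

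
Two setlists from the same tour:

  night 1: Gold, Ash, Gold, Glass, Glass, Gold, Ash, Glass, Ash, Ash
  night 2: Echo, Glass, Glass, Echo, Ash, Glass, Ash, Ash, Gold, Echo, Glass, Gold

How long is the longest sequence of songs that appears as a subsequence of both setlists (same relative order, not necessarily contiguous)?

6

Taking Glass at night 1[4]=night 2[2], Glass at night 1[5]=night 2[3], Ash at night 1[7]=night 2[5], Glass at night 1[8]=night 2[6], Ash at night 1[9]=night 2[7], Ash at night 1[10]=night 2[8] gives a common subsequence of length 6. dp[10][12] = 6 confirms this is the maximum.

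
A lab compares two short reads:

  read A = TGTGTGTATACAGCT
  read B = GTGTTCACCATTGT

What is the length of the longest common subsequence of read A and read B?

Match G (read A #2, read B #1) → T (read A #3, read B #2) → G (read A #4, read B #3) → T (read A #5, read B #4) → T (read A #7, read B #5) → A (read A #8, read B #7) → C (read A #11, read B #9) → A (read A #12, read B #10) → G (read A #13, read B #13) → T (read A #15, read B #14) — 10 bases in the same relative order in both. The LCS DP gives dp[15][14] = 10, so this is optimal.

10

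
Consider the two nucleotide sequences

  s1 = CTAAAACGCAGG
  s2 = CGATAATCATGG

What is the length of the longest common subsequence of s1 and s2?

8

Match C (s1 #1, s2 #1) → T (s1 #2, s2 #4) → A (s1 #3, s2 #5) → A (s1 #4, s2 #6) → C (s1 #9, s2 #8) → A (s1 #10, s2 #9) → G (s1 #11, s2 #11) → G (s1 #12, s2 #12) — 8 bases in the same relative order in both, and the DP table's final entry dp[12][12] is also 8, so no common subsequence is longer.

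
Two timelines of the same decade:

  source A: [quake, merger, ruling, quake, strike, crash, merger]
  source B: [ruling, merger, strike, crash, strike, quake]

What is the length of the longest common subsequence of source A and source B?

3

Match merger [2,2] → strike [5,3] → crash [6,4] — 3 events in the same relative order in both. The LCS DP gives dp[7][6] = 3, so this is optimal.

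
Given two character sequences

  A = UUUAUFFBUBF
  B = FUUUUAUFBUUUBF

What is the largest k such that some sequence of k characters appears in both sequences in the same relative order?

10

One common subsequence of length 10: U [1,3], U [2,4], U [3,5], A [4,6], U [5,7], F [7,8], B [8,9], U [9,12], B [10,13], F [11,14]. Since dp[11][14] = 10, nothing longer is possible.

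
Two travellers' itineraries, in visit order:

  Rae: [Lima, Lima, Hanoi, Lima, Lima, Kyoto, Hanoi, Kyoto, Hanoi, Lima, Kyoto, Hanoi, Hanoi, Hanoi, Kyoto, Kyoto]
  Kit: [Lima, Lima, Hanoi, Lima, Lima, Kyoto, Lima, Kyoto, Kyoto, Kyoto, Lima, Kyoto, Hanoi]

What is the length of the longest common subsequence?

10

One common subsequence of length 10: Lima at Rae[1]=Kit[1], Lima at Rae[2]=Kit[2], Hanoi at Rae[3]=Kit[3], Lima at Rae[4]=Kit[5], Lima at Rae[5]=Kit[7], Kyoto at Rae[6]=Kit[9], Kyoto at Rae[8]=Kit[10], Lima at Rae[10]=Kit[11], Kyoto at Rae[11]=Kit[12], Hanoi at Rae[14]=Kit[13]. dp[16][13] = 10 confirms this is the maximum.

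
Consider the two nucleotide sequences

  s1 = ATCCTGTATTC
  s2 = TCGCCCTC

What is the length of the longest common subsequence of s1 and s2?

5

Let dp[i][j] be the LCS length of the first i bases of s1 and the first j bases of s2. dp[i][j] = dp[i-1][j-1]+1 when the i-th and j-th bases match, else max(dp[i-1][j], dp[i][j-1]).
    ·  T  C  G  C  C  C  T  C
 ·  0  0  0  0  0  0  0  0  0
 A  0  0  0  0  0  0  0  0  0
 T  0  1  1  1  1  1  1  1  1
 C  0  1  2  2  2  2  2  2  2
 C  0  1  2  2  3  3  3  3  3
 T  0  1  2  2  3  3  3  4  4
 G  0  1  2  3  3  3  3  4  4
 T  0  1  2  3  3  3  3  4  4
 A  0  1  2  3  3  3  3  4  4
 T  0  1  2  3  3  3  3  4  4
 T  0  1  2  3  3  3  3  4  4
 C  0  1  2  3  4  4  4  4  5
dp[11][8] = 5. One LCS (by backtracking along matches): TCCTC.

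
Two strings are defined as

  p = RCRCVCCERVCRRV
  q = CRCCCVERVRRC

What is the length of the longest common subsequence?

10

Taking C [2,1] → R [3,2] → C [4,3] → C [6,4] → C [7,5] → E [8,7] → R [9,8] → V [10,9] → R [12,10] → R [13,11] gives a common subsequence of length 10, and the DP table's final entry dp[14][12] is also 10, so no common subsequence is longer.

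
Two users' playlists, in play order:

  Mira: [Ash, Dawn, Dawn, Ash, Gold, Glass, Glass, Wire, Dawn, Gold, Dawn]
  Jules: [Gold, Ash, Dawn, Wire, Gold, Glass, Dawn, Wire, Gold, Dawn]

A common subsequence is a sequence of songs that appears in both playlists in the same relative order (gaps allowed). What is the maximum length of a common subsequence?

Pick Ash (Mira #1, Jules #2); then Dawn (Mira #2, Jules #3); then Gold (Mira #5, Jules #5); then Glass (Mira #6, Jules #6); then Wire (Mira #8, Jules #8); then Gold (Mira #10, Jules #9); then Dawn (Mira #11, Jules #10); all 7 songs appear in both, in order, and the DP table's final entry dp[11][10] is also 7, so no common subsequence is longer.

7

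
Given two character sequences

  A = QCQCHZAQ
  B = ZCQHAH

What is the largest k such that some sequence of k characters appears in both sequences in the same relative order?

Let dp[i][j] be the LCS length of the first i characters of A and the first j characters of B. dp[i][j] = dp[i-1][j-1]+1 when the i-th and j-th characters match, else max(dp[i-1][j], dp[i][j-1]).
    ·  Z  C  Q  H  A  H
 ·  0  0  0  0  0  0  0
 Q  0  0  0  1  1  1  1
 C  0  0  1  1  1  1  1
 Q  0  0  1  2  2  2  2
 C  0  0  1  2  2  2  2
 H  0  0  1  2  3  3  3
 Z  0  1  1  2  3  3  3
 A  0  1  1  2  3  4  4
 Q  0  1  1  2  3  4  4
dp[8][6] = 4. One LCS (by backtracking along matches): CQHA.

4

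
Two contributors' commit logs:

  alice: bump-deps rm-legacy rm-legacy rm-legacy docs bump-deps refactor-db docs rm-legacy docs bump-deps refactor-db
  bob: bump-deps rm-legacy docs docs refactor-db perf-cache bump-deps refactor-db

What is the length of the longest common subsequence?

6

Pick bump-deps [1,1]; then rm-legacy [2,2]; then docs [5,4]; then refactor-db [7,5]; then bump-deps [11,7]; then refactor-db [12,8]; all 6 commits appear in both, in order. The LCS DP gives dp[12][8] = 6, so this is optimal.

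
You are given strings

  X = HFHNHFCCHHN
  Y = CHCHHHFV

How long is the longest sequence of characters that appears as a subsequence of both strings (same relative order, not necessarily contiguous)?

4

Match H (X #1, Y #4) → H (X #3, Y #5) → H (X #5, Y #6) → F (X #6, Y #7) — 4 characters in the same relative order in both. Since dp[11][8] = 4, nothing longer is possible.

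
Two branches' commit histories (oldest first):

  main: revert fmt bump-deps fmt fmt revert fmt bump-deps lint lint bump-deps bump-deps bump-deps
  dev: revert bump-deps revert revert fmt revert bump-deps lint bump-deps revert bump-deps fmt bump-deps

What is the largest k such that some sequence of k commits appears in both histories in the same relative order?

Match revert (main #1, dev #1) → bump-deps (main #3, dev #2) → fmt (main #5, dev #5) → revert (main #6, dev #6) → bump-deps (main #8, dev #7) → lint (main #10, dev #8) → bump-deps (main #11, dev #9) → bump-deps (main #12, dev #11) → bump-deps (main #13, dev #13) — 9 commits in the same relative order in both, and the DP table's final entry dp[13][13] is also 9, so no common subsequence is longer.

9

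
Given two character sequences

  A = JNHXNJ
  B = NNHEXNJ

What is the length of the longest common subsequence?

5

Taking N (A #2, B #2) → H (A #3, B #3) → X (A #4, B #5) → N (A #5, B #6) → J (A #6, B #7) gives a common subsequence of length 5. dp[6][7] = 5 confirms this is the maximum.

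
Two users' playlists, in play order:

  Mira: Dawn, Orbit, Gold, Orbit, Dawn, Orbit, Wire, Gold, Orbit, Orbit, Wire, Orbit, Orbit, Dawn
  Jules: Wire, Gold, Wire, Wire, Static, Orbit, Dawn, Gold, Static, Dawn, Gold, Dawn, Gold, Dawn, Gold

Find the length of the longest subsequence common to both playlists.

One common subsequence of length 5: Dawn [1,10], Gold [3,11], Dawn [5,12], Gold [8,13], Dawn [14,14]. The LCS DP gives dp[14][15] = 5, so this is optimal.

5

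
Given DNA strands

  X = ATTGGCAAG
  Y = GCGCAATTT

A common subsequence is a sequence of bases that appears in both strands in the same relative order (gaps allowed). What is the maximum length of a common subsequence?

5

Taking G [4,1] → G [5,3] → C [6,4] → A [7,5] → A [8,6] gives a common subsequence of length 5. dp[9][9] = 5 confirms this is the maximum.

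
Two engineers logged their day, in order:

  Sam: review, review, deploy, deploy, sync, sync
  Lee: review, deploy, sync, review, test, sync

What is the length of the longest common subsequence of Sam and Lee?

4

Taking review [2,1] → deploy [4,2] → sync [5,3] → sync [6,6] gives a common subsequence of length 4, and the DP table's final entry dp[6][6] is also 4, so no common subsequence is longer.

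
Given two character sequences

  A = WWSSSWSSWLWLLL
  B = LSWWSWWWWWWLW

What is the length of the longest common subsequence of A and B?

Match W (A #1, B #3) → W (A #2, B #4) → S (A #3, B #5) → W (A #6, B #10) → W (A #9, B #11) → L (A #10, B #12) → W (A #11, B #13) — 7 characters in the same relative order in both. Since dp[14][13] = 7, nothing longer is possible.

7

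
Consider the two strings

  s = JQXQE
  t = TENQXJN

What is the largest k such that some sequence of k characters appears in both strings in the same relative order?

Let dp[i][j] be the LCS length of the first i characters of s and the first j characters of t. dp[i][j] = dp[i-1][j-1]+1 when the i-th and j-th characters match, else max(dp[i-1][j], dp[i][j-1]).
    ·  T  E  N  Q  X  J  N
 ·  0  0  0  0  0  0  0  0
 J  0  0  0  0  0  0  1  1
 Q  0  0  0  0  1  1  1  1
 X  0  0  0  0  1  2  2  2
 Q  0  0  0  0  1  2  2  2
 E  0  0  1  1  1  2  2  2
dp[5][7] = 2. One LCS (by backtracking along matches): QX.

2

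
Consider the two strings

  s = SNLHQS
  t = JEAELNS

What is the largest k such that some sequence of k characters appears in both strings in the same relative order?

2

Let dp[i][j] be the LCS length of the first i characters of s and the first j characters of t. dp[i][j] = dp[i-1][j-1]+1 when the i-th and j-th characters match, else max(dp[i-1][j], dp[i][j-1]).
    ·  J  E  A  E  L  N  S
 ·  0  0  0  0  0  0  0  0
 S  0  0  0  0  0  0  0  1
 N  0  0  0  0  0  0  1  1
 L  0  0  0  0  0  1  1  1
 H  0  0  0  0  0  1  1  1
 Q  0  0  0  0  0  1  1  1
 S  0  0  0  0  0  1  1  2
dp[6][7] = 2. One LCS (by backtracking along matches): NS.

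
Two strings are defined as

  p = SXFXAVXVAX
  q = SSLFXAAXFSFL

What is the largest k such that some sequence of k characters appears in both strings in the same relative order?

Let dp[i][j] be the LCS length of the first i characters of p and the first j characters of q. dp[i][j] = dp[i-1][j-1]+1 when the i-th and j-th characters match, else max(dp[i-1][j], dp[i][j-1]).
    ·  S  S  L  F  X  A  A  X  F  S  F  L
 ·  0  0  0  0  0  0  0  0  0  0  0  0  0
 S  0  1  1  1  1  1  1  1  1  1  1  1  1
 X  0  1  1  1  1  2  2  2  2  2  2  2  2
 F  0  1  1  1  2  2  2  2  2  3  3  3  3
 X  0  1  1  1  2  3  3  3  3  3  3  3  3
 A  0  1  1  1  2  3  4  4  4  4  4  4  4
 V  0  1  1  1  2  3  4  4  4  4  4  4  4
 X  0  1  1  1  2  3  4  4  5  5  5  5  5
 V  0  1  1  1  2  3  4  4  5  5  5  5  5
 A  0  1  1  1  2  3  4  5  5  5  5  5  5
 X  0  1  1  1  2  3  4  5  6  6  6  6  6
dp[10][12] = 6. One LCS (by backtracking along matches): SFXAAX.

6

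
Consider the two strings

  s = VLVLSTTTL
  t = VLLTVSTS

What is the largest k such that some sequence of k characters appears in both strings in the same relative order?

Let dp[i][j] be the LCS length of the first i characters of s and the first j characters of t. dp[i][j] = dp[i-1][j-1]+1 when the i-th and j-th characters match, else max(dp[i-1][j], dp[i][j-1]).
    ·  V  L  L  T  V  S  T  S
 ·  0  0  0  0  0  0  0  0  0
 V  0  1  1  1  1  1  1  1  1
 L  0  1  2  2  2  2  2  2  2
 V  0  1  2  2  2  3  3  3  3
 L  0  1  2  3  3  3  3  3  3
 S  0  1  2  3  3  3  4  4  4
 T  0  1  2  3  4  4  4  5  5
 T  0  1  2  3  4  4  4  5  5
 T  0  1  2  3  4  4  4  5  5
 L  0  1  2  3  4  4  4  5  5
dp[9][8] = 5. One LCS (by backtracking along matches): VLVST.

5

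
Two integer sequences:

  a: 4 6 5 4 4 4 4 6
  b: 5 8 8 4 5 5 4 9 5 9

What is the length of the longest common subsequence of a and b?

3

Let dp[i][j] be the LCS length of the first i values of a and the first j values of b. dp[i][j] = dp[i-1][j-1]+1 when the i-th and j-th values match, else max(dp[i-1][j], dp[i][j-1]).
    ·  5  8  8  4  5  5  4  9  5  9
 ·  0  0  0  0  0  0  0  0  0  0  0
 4  0  0  0  0  1  1  1  1  1  1  1
 6  0  0  0  0  1  1  1  1  1  1  1
 5  0  1  1  1  1  2  2  2  2  2  2
 4  0  1  1  1  2  2  2  3  3  3  3
 4  0  1  1  1  2  2  2  3  3  3  3
 4  0  1  1  1  2  2  2  3  3  3  3
 4  0  1  1  1  2  2  2  3  3  3  3
 6  0  1  1  1  2  2  2  3  3  3  3
dp[8][10] = 3. One LCS (by backtracking along matches): 4, 5, 4.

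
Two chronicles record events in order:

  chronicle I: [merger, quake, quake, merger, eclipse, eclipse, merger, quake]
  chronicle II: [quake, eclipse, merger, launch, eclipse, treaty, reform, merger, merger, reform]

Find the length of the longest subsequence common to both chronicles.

Pick quake at chronicle I[2]=chronicle II[1], merger at chronicle I[4]=chronicle II[3], eclipse at chronicle I[5]=chronicle II[5], merger at chronicle I[7]=chronicle II[9]; all 4 events appear in both, in order, and the DP table's final entry dp[8][10] is also 4, so no common subsequence is longer.

4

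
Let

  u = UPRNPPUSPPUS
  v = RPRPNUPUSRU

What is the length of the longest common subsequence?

7

Let dp[i][j] be the LCS length of the first i characters of u and the first j characters of v. dp[i][j] = dp[i-1][j-1]+1 when the i-th and j-th characters match, else max(dp[i-1][j], dp[i][j-1]).
    ·  R  P  R  P  N  U  P  U  S  R  U
 ·  0  0  0  0  0  0  0  0  0  0  0  0
 U  0  0  0  0  0  0  1  1  1  1  1  1
 P  0  0  1  1  1  1  1  2  2  2  2  2
 R  0  1  1  2  2  2  2  2  2  2  3  3
 N  0  1  1  2  2  3  3  3  3  3  3  3
 P  0  1  2  2  3  3  3  4  4  4  4  4
 P  0  1  2  2  3  3  3  4  4  4  4  4
 U  0  1  2  2  3  3  4  4  5  5  5  5
 S  0  1  2  2  3  3  4  4  5  6  6  6
 P  0  1  2  2  3  3  4  5  5  6  6  6
 P  0  1  2  2  3  3  4  5  5  6  6  6
 U  0  1  2  2  3  3  4  5  6  6  6  7
 S  0  1  2  2  3  3  4  5  6  7  7  7
dp[12][11] = 7. One LCS (by backtracking along matches): PRNPUSU.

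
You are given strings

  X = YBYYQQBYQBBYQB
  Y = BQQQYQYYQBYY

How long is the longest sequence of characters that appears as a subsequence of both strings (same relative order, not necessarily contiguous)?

Match B [2,1], Q [5,3], Q [6,4], Y [8,5], Q [9,6], Y [12,8], Q [13,9], B [14,10] — 8 characters in the same relative order in both. The LCS DP gives dp[14][12] = 8, so this is optimal.

8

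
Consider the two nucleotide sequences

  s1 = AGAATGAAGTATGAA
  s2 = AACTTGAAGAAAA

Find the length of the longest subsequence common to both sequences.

10

Pick A [1,1], A [3,2], T [5,5], G [6,6], A [7,7], A [8,8], G [9,9], A [11,11], A [14,12], A [15,13]; all 10 bases appear in both, in order. Since dp[15][13] = 10, nothing longer is possible.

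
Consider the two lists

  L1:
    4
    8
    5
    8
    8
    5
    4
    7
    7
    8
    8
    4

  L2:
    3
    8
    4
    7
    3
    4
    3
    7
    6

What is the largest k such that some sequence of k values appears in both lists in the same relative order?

One common subsequence of length 4: 8 [5,2]; then 4 [7,3]; then 7 [8,4]; then 7 [9,8], and the DP table's final entry dp[12][9] is also 4, so no common subsequence is longer.

4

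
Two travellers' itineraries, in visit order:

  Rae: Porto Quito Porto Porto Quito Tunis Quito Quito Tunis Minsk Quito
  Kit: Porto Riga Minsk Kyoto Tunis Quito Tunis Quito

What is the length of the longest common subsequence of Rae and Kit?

Taking Porto (Rae #1, Kit #1), then Tunis (Rae #6, Kit #5), then Quito (Rae #8, Kit #6), then Tunis (Rae #9, Kit #7), then Quito (Rae #11, Kit #8) gives a common subsequence of length 5. Since dp[11][8] = 5, nothing longer is possible.

5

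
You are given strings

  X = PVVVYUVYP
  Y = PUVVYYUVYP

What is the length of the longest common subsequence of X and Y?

Let dp[i][j] be the LCS length of the first i characters of X and the first j characters of Y. dp[i][j] = dp[i-1][j-1]+1 when the i-th and j-th characters match, else max(dp[i-1][j], dp[i][j-1]).
    ·  P  U  V  V  Y  Y  U  V  Y  P
 ·  0  0  0  0  0  0  0  0  0  0  0
 P  0  1  1  1  1  1  1  1  1  1  1
 V  0  1  1  2  2  2  2  2  2  2  2
 V  0  1  1  2  3  3  3  3  3  3  3
 V  0  1  1  2  3  3  3  3  4  4  4
 Y  0  1  1  2  3  4  4  4  4  5  5
 U  0  1  2  2  3  4  4  5  5  5  5
 V  0  1  2  3  3  4  4  5  6  6  6
 Y  0  1  2  3  3  4  5  5  6  7  7
 P  0  1  2  3  3  4  5  5  6  7  8
dp[9][10] = 8. One LCS (by backtracking along matches): PVVYUVYP.

8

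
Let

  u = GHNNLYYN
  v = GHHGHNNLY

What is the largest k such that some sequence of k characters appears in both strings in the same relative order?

One common subsequence of length 6: G at u[1]=v[4], then H at u[2]=v[5], then N at u[3]=v[6], then N at u[4]=v[7], then L at u[5]=v[8], then Y at u[7]=v[9]. dp[8][9] = 6 confirms this is the maximum.

6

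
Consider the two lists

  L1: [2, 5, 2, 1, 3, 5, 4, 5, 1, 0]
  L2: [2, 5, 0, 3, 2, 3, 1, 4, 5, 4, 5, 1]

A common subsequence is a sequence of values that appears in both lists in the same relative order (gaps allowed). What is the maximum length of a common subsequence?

One common subsequence of length 8: 2 (L1 #1, L2 #1); then 5 (L1 #2, L2 #2); then 2 (L1 #3, L2 #5); then 1 (L1 #4, L2 #7); then 5 (L1 #6, L2 #9); then 4 (L1 #7, L2 #10); then 5 (L1 #8, L2 #11); then 1 (L1 #9, L2 #12). Since dp[10][12] = 8, nothing longer is possible.

8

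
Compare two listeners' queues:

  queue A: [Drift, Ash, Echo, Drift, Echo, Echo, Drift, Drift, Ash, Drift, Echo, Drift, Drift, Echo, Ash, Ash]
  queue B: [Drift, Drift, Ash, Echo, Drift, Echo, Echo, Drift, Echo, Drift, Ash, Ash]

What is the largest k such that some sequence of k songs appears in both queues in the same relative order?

One common subsequence of length 11: Drift [1,2], then Ash [2,3], then Echo [3,4], then Drift [4,5], then Echo [5,6], then Echo [6,7], then Drift [10,8], then Echo [11,9], then Drift [13,10], then Ash [15,11], then Ash [16,12]. Since dp[16][12] = 11, nothing longer is possible.

11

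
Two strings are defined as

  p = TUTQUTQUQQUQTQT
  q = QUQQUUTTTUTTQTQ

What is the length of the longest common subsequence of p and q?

Pick U at p[2]=q[2], Q at p[4]=q[4], U at p[5]=q[6], T at p[6]=q[9], U at p[8]=q[10], Q at p[12]=q[13], T at p[13]=q[14], Q at p[14]=q[15]; all 8 characters appear in both, in order. dp[15][15] = 8 confirms this is the maximum.

8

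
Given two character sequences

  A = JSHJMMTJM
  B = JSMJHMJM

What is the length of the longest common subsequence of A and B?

Pick J (A #1, B #1); then S (A #2, B #2); then H (A #3, B #5); then M (A #6, B #6); then J (A #8, B #7); then M (A #9, B #8); all 6 characters appear in both, in order. dp[9][8] = 6 confirms this is the maximum.

6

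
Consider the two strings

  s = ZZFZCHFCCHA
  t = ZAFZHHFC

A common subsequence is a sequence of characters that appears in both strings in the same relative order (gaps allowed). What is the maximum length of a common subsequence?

6

Let dp[i][j] be the LCS length of the first i characters of s and the first j characters of t. dp[i][j] = dp[i-1][j-1]+1 when the i-th and j-th characters match, else max(dp[i-1][j], dp[i][j-1]).
    ·  Z  A  F  Z  H  H  F  C
 ·  0  0  0  0  0  0  0  0  0
 Z  0  1  1  1  1  1  1  1  1
 Z  0  1  1  1  2  2  2  2  2
 F  0  1  1  2  2  2  2  3  3
 Z  0  1  1  2  3  3  3  3  3
 C  0  1  1  2  3  3  3  3  4
 H  0  1  1  2  3  4  4  4  4
 F  0  1  1  2  3  4  4  5  5
 C  0  1  1  2  3  4  4  5  6
 C  0  1  1  2  3  4  4  5  6
 H  0  1  1  2  3  4  5  5  6
 A  0  1  2  2  3  4  5  5  6
dp[11][8] = 6. One LCS (by backtracking along matches): ZFZHFC.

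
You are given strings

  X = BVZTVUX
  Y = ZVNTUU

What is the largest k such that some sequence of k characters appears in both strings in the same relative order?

3

Match V (X #2, Y #2) → T (X #4, Y #4) → U (X #6, Y #6) — 3 characters in the same relative order in both, and the DP table's final entry dp[7][6] is also 3, so no common subsequence is longer.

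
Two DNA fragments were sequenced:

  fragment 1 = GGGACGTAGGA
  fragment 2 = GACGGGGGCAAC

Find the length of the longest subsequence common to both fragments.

7

One common subsequence of length 7: G [1,1] → G [2,4] → G [3,5] → G [6,6] → G [9,7] → G [10,8] → A [11,11]. dp[11][12] = 7 confirms this is the maximum.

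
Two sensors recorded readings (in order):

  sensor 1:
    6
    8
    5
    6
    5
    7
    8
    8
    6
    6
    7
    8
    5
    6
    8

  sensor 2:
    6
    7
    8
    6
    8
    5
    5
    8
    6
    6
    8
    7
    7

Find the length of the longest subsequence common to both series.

8

Match 6 [1,4], 8 [2,5], 5 [3,6], 5 [5,7], 8 [8,8], 6 [9,9], 6 [10,10], 7 [11,13] — 8 values in the same relative order in both, and the DP table's final entry dp[15][13] is also 8, so no common subsequence is longer.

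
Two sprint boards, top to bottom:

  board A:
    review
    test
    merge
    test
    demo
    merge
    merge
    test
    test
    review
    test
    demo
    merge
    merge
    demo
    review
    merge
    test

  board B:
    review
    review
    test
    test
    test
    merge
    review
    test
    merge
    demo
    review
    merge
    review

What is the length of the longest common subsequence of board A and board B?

Taking review [1,2]; then test [2,4]; then test [4,5]; then merge [7,6]; then review [10,7]; then test [11,8]; then merge [14,9]; then demo [15,10]; then review [16,11]; then merge [17,12] gives a common subsequence of length 10. Since dp[18][13] = 10, nothing longer is possible.

10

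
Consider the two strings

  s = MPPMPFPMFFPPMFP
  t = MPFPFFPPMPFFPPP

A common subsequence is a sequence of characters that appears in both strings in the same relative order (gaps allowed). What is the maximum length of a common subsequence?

Pick M (s #1, t #1); then P (s #2, t #2); then P (s #3, t #4); then P (s #5, t #7); then P (s #7, t #8); then M (s #8, t #9); then F (s #9, t #11); then F (s #10, t #12); then P (s #11, t #13); then P (s #12, t #14); then P (s #15, t #15); all 11 characters appear in both, in order. dp[15][15] = 11 confirms this is the maximum.

11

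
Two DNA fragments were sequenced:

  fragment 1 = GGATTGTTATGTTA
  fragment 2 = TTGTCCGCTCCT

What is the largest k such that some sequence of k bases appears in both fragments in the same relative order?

7

One common subsequence of length 7: T at fragment 1[4]=fragment 2[1] → T at fragment 1[5]=fragment 2[2] → G at fragment 1[6]=fragment 2[3] → T at fragment 1[7]=fragment 2[4] → G at fragment 1[11]=fragment 2[7] → T at fragment 1[12]=fragment 2[9] → T at fragment 1[13]=fragment 2[12], and the DP table's final entry dp[14][12] is also 7, so no common subsequence is longer.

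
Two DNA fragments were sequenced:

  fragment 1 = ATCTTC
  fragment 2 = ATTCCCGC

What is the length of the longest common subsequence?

Let dp[i][j] be the LCS length of the first i bases of fragment 1 and the first j bases of fragment 2. dp[i][j] = dp[i-1][j-1]+1 when the i-th and j-th bases match, else max(dp[i-1][j], dp[i][j-1]).
    ·  A  T  T  C  C  C  G  C
 ·  0  0  0  0  0  0  0  0  0
 A  0  1  1  1  1  1  1  1  1
 T  0  1  2  2  2  2  2  2  2
 C  0  1  2  2  3  3  3  3  3
 T  0  1  2  3  3  3  3  3  3
 T  0  1  2  3  3  3  3  3  3
 C  0  1  2  3  4  4  4  4  4
dp[6][8] = 4. One LCS (by backtracking along matches): ATCC.

4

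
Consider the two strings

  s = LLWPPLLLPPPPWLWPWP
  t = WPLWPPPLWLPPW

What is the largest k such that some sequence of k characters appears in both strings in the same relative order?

Match W (s #3, t #1), P (s #5, t #2), L (s #6, t #3), P (s #9, t #5), P (s #10, t #6), P (s #11, t #7), W (s #13, t #9), L (s #14, t #10), P (s #16, t #12), W (s #17, t #13) — 10 characters in the same relative order in both. The LCS DP gives dp[18][13] = 10, so this is optimal.

10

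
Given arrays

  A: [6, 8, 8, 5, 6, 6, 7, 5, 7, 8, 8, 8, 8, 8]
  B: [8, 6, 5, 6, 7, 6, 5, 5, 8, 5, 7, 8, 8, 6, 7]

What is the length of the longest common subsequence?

8

One common subsequence of length 8: 6 (A #1, B #2); then 5 (A #4, B #3); then 6 (A #5, B #4); then 6 (A #6, B #6); then 5 (A #8, B #10); then 7 (A #9, B #11); then 8 (A #10, B #12); then 8 (A #11, B #13), and the DP table's final entry dp[14][15] is also 8, so no common subsequence is longer.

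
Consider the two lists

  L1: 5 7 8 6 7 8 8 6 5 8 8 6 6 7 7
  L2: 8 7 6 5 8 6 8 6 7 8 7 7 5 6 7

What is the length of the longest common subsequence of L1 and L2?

9

Pick 8 [3,1]; then 7 [5,2]; then 6 [8,3]; then 5 [9,4]; then 8 [10,5]; then 8 [11,7]; then 6 [12,8]; then 6 [13,14]; then 7 [15,15]; all 9 values appear in both, in order. Since dp[15][15] = 9, nothing longer is possible.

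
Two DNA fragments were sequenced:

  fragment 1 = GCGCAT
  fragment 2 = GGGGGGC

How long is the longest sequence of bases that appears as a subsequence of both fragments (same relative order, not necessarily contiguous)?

3

Let dp[i][j] be the LCS length of the first i bases of fragment 1 and the first j bases of fragment 2. dp[i][j] = dp[i-1][j-1]+1 when the i-th and j-th bases match, else max(dp[i-1][j], dp[i][j-1]).
    ·  G  G  G  G  G  G  C
 ·  0  0  0  0  0  0  0  0
 G  0  1  1  1  1  1  1  1
 C  0  1  1  1  1  1  1  2
 G  0  1  2  2  2  2  2  2
 C  0  1  2  2  2  2  2  3
 A  0  1  2  2  2  2  2  3
 T  0  1  2  2  2  2  2  3
dp[6][7] = 3. One LCS (by backtracking along matches): GGC.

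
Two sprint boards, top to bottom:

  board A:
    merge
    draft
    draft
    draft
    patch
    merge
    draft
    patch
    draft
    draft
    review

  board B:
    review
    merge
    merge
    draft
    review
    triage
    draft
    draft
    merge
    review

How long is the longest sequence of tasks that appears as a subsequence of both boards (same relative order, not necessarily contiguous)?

One common subsequence of length 6: merge [1,3]; then draft [2,4]; then draft [3,7]; then draft [4,8]; then merge [6,9]; then review [11,10]. Since dp[11][10] = 6, nothing longer is possible.

6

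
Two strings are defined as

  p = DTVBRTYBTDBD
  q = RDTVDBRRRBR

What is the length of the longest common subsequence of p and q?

Match D (p #1, q #2); then T (p #2, q #3); then V (p #3, q #4); then B (p #4, q #6); then R (p #5, q #9); then B (p #8, q #10) — 6 characters in the same relative order in both. The LCS DP gives dp[12][11] = 6, so this is optimal.

6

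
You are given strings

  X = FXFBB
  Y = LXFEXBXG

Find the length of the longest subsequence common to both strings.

3

Let dp[i][j] be the LCS length of the first i characters of X and the first j characters of Y. dp[i][j] = dp[i-1][j-1]+1 when the i-th and j-th characters match, else max(dp[i-1][j], dp[i][j-1]).
    ·  L  X  F  E  X  B  X  G
 ·  0  0  0  0  0  0  0  0  0
 F  0  0  0  1  1  1  1  1  1
 X  0  0  1  1  1  2  2  2  2
 F  0  0  1  2  2  2  2  2  2
 B  0  0  1  2  2  2  3  3  3
 B  0  0  1  2  2  2  3  3  3
dp[5][8] = 3. One LCS (by backtracking along matches): FXB.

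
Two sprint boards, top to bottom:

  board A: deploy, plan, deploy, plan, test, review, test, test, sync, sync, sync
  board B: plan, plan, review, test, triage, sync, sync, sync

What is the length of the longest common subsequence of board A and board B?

Match plan [2,1], plan [4,2], review [6,3], test [7,4], sync [9,6], sync [10,7], sync [11,8] — 7 tasks in the same relative order in both. dp[11][8] = 7 confirms this is the maximum.

7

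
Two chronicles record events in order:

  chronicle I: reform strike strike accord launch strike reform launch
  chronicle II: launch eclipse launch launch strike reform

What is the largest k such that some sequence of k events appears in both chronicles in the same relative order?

3

Taking launch at chronicle I[5]=chronicle II[4]; then strike at chronicle I[6]=chronicle II[5]; then reform at chronicle I[7]=chronicle II[6] gives a common subsequence of length 3. Since dp[8][6] = 3, nothing longer is possible.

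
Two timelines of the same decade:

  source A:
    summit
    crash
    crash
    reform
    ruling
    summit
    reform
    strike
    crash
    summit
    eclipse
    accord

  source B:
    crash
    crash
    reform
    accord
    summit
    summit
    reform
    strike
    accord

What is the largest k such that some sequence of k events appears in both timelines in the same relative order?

7

Match crash (source A #2, source B #1), then crash (source A #3, source B #2), then reform (source A #4, source B #3), then summit (source A #6, source B #6), then reform (source A #7, source B #7), then strike (source A #8, source B #8), then accord (source A #12, source B #9) — 7 events in the same relative order in both. The LCS DP gives dp[12][9] = 7, so this is optimal.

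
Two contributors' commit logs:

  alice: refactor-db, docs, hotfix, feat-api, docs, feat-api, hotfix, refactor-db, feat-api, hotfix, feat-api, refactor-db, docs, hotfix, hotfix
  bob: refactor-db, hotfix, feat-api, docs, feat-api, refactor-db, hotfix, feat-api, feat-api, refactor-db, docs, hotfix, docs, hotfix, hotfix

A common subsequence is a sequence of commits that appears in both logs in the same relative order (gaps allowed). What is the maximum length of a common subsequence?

12

Taking refactor-db at alice[1]=bob[1], hotfix at alice[3]=bob[2], feat-api at alice[4]=bob[3], docs at alice[5]=bob[4], feat-api at alice[6]=bob[5], hotfix at alice[7]=bob[7], feat-api at alice[9]=bob[8], feat-api at alice[11]=bob[9], refactor-db at alice[12]=bob[10], docs at alice[13]=bob[13], hotfix at alice[14]=bob[14], hotfix at alice[15]=bob[15] gives a common subsequence of length 12. Since dp[15][15] = 12, nothing longer is possible.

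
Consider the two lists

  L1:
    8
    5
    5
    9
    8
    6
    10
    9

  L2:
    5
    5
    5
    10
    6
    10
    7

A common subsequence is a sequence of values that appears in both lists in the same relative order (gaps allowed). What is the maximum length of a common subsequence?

Taking 5 [2,2], then 5 [3,3], then 6 [6,5], then 10 [7,6] gives a common subsequence of length 4, and the DP table's final entry dp[8][7] is also 4, so no common subsequence is longer.

4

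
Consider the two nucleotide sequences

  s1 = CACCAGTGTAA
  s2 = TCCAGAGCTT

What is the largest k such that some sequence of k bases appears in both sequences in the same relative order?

6

One common subsequence of length 6: C [1,3]; then A [2,4]; then A [5,6]; then G [6,7]; then T [7,9]; then T [9,10]. The LCS DP gives dp[11][10] = 6, so this is optimal.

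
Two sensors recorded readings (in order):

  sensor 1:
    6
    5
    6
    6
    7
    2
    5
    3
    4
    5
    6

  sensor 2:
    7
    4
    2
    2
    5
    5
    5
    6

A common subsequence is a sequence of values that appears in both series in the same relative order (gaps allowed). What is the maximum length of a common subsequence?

5

Pick 7 (sensor 1 #5, sensor 2 #1); then 2 (sensor 1 #6, sensor 2 #4); then 5 (sensor 1 #7, sensor 2 #6); then 5 (sensor 1 #10, sensor 2 #7); then 6 (sensor 1 #11, sensor 2 #8); all 5 values appear in both, in order, and the DP table's final entry dp[11][8] is also 5, so no common subsequence is longer.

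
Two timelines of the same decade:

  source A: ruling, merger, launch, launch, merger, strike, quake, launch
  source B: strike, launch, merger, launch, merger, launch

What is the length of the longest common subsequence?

Pick merger [2,3], then launch [4,4], then merger [5,5], then launch [8,6]; all 4 events appear in both, in order. Since dp[8][6] = 4, nothing longer is possible.

4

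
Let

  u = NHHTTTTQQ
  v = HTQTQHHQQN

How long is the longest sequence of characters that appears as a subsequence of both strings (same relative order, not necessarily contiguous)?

One common subsequence of length 5: H (u #3, v #1), then T (u #4, v #2), then T (u #5, v #4), then Q (u #8, v #8), then Q (u #9, v #9). dp[9][10] = 5 confirms this is the maximum.

5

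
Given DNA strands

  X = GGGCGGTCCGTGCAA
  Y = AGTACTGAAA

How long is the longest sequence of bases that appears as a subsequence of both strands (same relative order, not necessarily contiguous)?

One common subsequence of length 7: G at X[6]=Y[2] → T at X[7]=Y[3] → C at X[9]=Y[5] → T at X[11]=Y[6] → G at X[12]=Y[7] → A at X[14]=Y[9] → A at X[15]=Y[10]. The LCS DP gives dp[15][10] = 7, so this is optimal.

7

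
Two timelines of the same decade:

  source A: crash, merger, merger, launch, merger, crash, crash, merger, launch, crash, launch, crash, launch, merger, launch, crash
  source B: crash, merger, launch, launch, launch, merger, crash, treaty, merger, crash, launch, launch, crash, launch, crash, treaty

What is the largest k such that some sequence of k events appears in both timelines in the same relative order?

11

Taking crash at source A[1]=source B[1], then merger at source A[2]=source B[2], then launch at source A[4]=source B[5], then merger at source A[5]=source B[6], then crash at source A[6]=source B[7], then crash at source A[7]=source B[10], then launch at source A[9]=source B[11], then launch at source A[11]=source B[12], then crash at source A[12]=source B[13], then launch at source A[15]=source B[14], then crash at source A[16]=source B[15] gives a common subsequence of length 11, and the DP table's final entry dp[16][16] is also 11, so no common subsequence is longer.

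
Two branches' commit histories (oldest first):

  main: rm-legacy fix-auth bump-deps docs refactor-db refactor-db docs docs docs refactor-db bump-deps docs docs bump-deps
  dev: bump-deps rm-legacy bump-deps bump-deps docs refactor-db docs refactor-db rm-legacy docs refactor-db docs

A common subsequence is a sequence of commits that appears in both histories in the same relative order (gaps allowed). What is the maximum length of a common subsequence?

One common subsequence of length 8: rm-legacy [1,2], then bump-deps [3,4], then docs [4,5], then refactor-db [5,6], then refactor-db [6,8], then docs [9,10], then refactor-db [10,11], then docs [13,12]. dp[14][12] = 8 confirms this is the maximum.

8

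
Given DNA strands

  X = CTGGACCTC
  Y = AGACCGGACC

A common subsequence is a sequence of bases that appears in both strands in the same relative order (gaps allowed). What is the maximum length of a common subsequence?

Taking C [1,5] → G [3,6] → G [4,7] → A [5,8] → C [7,9] → C [9,10] gives a common subsequence of length 6. Since dp[9][10] = 6, nothing longer is possible.

6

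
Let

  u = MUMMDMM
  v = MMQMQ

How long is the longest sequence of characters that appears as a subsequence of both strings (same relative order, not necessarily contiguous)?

3

Match M (u #1, v #1), M (u #3, v #2), M (u #4, v #4) — 3 characters in the same relative order in both, and the DP table's final entry dp[7][5] is also 3, so no common subsequence is longer.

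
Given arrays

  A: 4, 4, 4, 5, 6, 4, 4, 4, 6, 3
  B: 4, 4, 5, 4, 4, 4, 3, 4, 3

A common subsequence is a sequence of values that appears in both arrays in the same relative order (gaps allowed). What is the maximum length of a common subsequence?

7

One common subsequence of length 7: 4 [1,1], 4 [2,2], 4 [3,4], 4 [6,5], 4 [7,6], 4 [8,8], 3 [10,9]. dp[10][9] = 7 confirms this is the maximum.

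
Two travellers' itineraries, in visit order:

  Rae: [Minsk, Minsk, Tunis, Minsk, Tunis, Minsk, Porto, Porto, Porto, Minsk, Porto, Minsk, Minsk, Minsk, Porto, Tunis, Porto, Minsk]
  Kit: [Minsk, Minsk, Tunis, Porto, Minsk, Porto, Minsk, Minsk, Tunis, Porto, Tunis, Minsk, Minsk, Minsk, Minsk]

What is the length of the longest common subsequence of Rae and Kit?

Taking Minsk (Rae #1, Kit #1); then Minsk (Rae #2, Kit #2); then Tunis (Rae #3, Kit #3); then Minsk (Rae #4, Kit #5); then Minsk (Rae #6, Kit #7); then Minsk (Rae #10, Kit #8); then Porto (Rae #11, Kit #10); then Minsk (Rae #12, Kit #12); then Minsk (Rae #13, Kit #13); then Minsk (Rae #14, Kit #14); then Minsk (Rae #18, Kit #15) gives a common subsequence of length 11, and the DP table's final entry dp[18][15] is also 11, so no common subsequence is longer.

11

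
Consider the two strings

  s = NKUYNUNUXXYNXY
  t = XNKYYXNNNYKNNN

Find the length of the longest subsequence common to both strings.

7

One common subsequence of length 7: N [1,2], K [2,3], Y [4,5], N [5,8], N [7,9], Y [11,10], N [12,14]. The LCS DP gives dp[14][14] = 7, so this is optimal.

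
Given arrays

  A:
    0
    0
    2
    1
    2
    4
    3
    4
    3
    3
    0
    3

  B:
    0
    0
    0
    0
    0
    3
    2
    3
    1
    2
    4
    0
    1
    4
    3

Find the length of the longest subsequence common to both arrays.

8

Pick 0 [1,4] → 0 [2,5] → 2 [3,7] → 1 [4,9] → 2 [5,10] → 4 [6,11] → 4 [8,14] → 3 [12,15]; all 8 values appear in both, in order, and the DP table's final entry dp[12][15] is also 8, so no common subsequence is longer.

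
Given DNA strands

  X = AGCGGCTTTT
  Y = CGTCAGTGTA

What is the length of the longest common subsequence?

5

Match G at X[2]=Y[2] → C at X[3]=Y[4] → G at X[4]=Y[6] → G at X[5]=Y[8] → T at X[7]=Y[9] — 5 bases in the same relative order in both. The LCS DP gives dp[10][10] = 5, so this is optimal.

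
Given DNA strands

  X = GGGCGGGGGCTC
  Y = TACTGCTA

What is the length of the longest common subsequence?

Pick C at X[4]=Y[3]; then G at X[9]=Y[5]; then C at X[10]=Y[6]; then T at X[11]=Y[7]; all 4 bases appear in both, in order. The LCS DP gives dp[12][8] = 4, so this is optimal.

4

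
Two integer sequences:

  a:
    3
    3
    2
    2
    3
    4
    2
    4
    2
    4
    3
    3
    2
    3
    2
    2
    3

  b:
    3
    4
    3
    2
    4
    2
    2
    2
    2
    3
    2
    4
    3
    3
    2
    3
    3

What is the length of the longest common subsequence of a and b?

12

Taking 3 [1,1]; then 3 [2,3]; then 2 [3,8]; then 2 [4,9]; then 3 [5,10]; then 2 [9,11]; then 4 [10,12]; then 3 [11,13]; then 3 [12,14]; then 2 [13,15]; then 3 [14,16]; then 3 [17,17] gives a common subsequence of length 12. dp[17][17] = 12 confirms this is the maximum.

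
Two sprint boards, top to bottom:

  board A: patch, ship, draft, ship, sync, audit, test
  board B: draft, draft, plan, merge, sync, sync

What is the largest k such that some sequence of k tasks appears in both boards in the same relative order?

2

Taking draft (board A #3, board B #2) → sync (board A #5, board B #6) gives a common subsequence of length 2. dp[7][6] = 2 confirms this is the maximum.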